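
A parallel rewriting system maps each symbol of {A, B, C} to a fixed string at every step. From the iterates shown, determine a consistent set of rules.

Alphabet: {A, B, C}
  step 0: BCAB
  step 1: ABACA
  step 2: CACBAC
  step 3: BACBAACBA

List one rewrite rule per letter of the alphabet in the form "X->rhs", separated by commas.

A->C, B->A, C->BA

  step 2 ⇒ step 3: CACBAC ⇒ BA·C·BA·A·C·BA
    A ↦ C
    B ↦ A
    C ↦ BA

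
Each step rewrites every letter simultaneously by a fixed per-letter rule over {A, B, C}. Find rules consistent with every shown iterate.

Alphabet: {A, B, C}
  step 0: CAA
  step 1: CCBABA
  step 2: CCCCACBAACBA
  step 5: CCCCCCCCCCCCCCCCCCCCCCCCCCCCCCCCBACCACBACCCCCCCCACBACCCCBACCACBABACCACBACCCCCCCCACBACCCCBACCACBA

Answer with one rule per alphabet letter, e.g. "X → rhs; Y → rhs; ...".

A->BA, B->AC, C->CC

  step 1 ⇒ step 2: CCBABA ⇒ CC·CC·AC·BA·AC·BA
    A ↦ BA
    B ↦ AC
    C ↦ CC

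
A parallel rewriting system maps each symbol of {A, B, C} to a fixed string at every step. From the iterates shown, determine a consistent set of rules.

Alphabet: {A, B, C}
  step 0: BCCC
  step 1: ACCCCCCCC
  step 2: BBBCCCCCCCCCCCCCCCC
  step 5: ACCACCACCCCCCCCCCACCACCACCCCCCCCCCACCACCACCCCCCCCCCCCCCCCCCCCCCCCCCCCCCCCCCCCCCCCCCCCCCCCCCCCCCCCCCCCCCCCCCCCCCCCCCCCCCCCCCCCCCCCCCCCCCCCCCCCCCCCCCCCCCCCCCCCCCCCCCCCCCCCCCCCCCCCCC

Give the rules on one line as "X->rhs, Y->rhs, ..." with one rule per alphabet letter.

  step 1 ⇒ step 2: ACCCCCCCC ⇒ BBB·CC·CC·CC·CC·CC·CC·CC·CC
    A ↦ BBB
    C ↦ CC
  step 0 ⇒ step 1: BCCC ⇒ ACC·CC·CC·CC
    B ↦ ACC

A->BBB, B->ACC, C->CC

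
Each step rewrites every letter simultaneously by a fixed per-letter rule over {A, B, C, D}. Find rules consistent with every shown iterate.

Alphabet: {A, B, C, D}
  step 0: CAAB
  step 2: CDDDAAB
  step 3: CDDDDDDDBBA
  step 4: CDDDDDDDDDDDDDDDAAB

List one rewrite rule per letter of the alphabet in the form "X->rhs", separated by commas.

  step 3 ⇒ step 4: CDDDDDDDBBA ⇒ CD·DD·DD·DD·DD·DD·DD·DD·A·A·B
    A ↦ B
    B ↦ A
    C ↦ CD
    D ↦ DD

A->B, B->A, C->CD, D->DD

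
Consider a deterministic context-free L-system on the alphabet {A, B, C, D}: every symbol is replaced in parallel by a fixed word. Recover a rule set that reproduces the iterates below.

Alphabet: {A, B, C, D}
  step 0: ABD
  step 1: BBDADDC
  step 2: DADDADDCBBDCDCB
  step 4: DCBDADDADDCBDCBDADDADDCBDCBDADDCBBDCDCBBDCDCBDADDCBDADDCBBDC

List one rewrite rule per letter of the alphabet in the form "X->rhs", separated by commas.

  step 1 ⇒ step 2: BBDADDC ⇒ DAD·DAD·DC·BB·DC·DC·B
    A ↦ BB
    B ↦ DAD
    C ↦ B
    D ↦ DC

A->BB, B->DAD, C->B, D->DC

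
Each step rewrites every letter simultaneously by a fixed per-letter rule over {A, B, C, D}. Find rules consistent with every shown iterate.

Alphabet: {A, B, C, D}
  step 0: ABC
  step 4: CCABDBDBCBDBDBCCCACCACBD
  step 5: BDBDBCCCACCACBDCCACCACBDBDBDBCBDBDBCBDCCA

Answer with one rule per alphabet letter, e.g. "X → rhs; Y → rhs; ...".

A->BC, B->C, C->BD, D->CA

  step 4 ⇒ step 5: CCABDBDBCBDBDBCCCACCACBD ⇒ BD·BD·BC·C·CA·C·CA·C·BD·C·CA·C·CA·C·BD·BD·BD·BC·BD·BD·BC·BD·C·CA
    A ↦ BC
    B ↦ C
    C ↦ BD
    D ↦ CA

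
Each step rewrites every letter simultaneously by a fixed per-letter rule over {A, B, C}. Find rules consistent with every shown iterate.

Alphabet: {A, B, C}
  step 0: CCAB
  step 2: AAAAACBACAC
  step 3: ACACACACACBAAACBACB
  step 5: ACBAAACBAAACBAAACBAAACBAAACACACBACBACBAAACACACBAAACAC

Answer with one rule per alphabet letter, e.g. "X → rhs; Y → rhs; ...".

A->AC, B->AA, C->B

  step 2 ⇒ step 3: AAAAACBACAC ⇒ AC·AC·AC·AC·AC·B·AA·AC·B·AC·B
    A ↦ AC
    B ↦ AA
    C ↦ B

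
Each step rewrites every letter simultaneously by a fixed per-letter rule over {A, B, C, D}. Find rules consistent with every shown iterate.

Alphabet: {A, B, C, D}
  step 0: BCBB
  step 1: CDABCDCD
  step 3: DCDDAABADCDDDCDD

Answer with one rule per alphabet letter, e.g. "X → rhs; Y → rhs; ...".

A->D, B->CD, C->AB, D->A

  step 0 ⇒ step 1: BCBB ⇒ CD·AB·CD·CD
    B ↦ CD
    C ↦ AB
    A ↦ D  (constrained at step 1)
    D ↦ A  (constrained at step 1)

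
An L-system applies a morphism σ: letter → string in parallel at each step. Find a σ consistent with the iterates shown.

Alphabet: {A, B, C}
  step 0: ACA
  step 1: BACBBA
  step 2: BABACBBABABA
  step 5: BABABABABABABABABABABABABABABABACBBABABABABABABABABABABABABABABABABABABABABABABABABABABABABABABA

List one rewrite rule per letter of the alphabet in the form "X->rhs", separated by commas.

A->BA, B->BA, C->CB

  step 1 ⇒ step 2: BACBBA ⇒ BA·BA·CB·BA·BA·BA
    A ↦ BA
    B ↦ BA
    C ↦ CB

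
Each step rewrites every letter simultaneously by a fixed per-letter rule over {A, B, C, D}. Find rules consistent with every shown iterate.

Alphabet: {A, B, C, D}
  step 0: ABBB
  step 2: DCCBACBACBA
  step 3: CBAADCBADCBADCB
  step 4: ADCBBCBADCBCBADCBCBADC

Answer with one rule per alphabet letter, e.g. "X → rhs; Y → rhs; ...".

A->B, B->DC, C->A, D->CB

  step 3 ⇒ step 4: CBAADCBADCBADCB ⇒ A·DC·B·B·CB·A·DC·B·CB·A·DC·B·CB·A·DC
    A ↦ B
    B ↦ DC
    C ↦ A
    D ↦ CB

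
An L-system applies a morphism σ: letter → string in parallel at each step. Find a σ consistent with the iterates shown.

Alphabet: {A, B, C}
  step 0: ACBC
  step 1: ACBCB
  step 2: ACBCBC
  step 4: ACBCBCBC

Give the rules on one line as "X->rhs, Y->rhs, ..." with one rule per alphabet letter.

  step 1 ⇒ step 2: ACBCB ⇒ AC·B·C·B·C
    A ↦ AC
    B ↦ C
    C ↦ B

A->AC, B->C, C->B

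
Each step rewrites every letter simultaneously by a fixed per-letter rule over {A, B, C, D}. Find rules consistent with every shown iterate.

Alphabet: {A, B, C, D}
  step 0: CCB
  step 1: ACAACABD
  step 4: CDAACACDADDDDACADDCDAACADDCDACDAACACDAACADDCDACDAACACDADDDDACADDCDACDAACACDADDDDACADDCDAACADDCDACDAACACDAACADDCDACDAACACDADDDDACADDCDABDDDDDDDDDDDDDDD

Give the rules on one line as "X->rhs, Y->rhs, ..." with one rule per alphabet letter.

  step 0 ⇒ step 1: CCB ⇒ ACA·ACA·BD
    B ↦ BD
    C ↦ ACA
    A ↦ CDA  (constrained at step 1)
    D ↦ DD  (constrained at step 1)

A->CDA, B->BD, C->ACA, D->DD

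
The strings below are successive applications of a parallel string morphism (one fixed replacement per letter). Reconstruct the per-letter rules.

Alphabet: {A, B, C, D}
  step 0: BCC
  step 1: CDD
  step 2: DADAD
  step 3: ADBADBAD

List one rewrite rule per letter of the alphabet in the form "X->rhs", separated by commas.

  step 2 ⇒ step 3: DADAD ⇒ AD·B·AD·B·AD
    A ↦ B
    D ↦ AD
  step 0 ⇒ step 1: BCC ⇒ C·D·D
    B ↦ C
  step 0 ⇒ step 1: BCC ⇒ C·D·D
    C ↦ D

A->B, B->C, C->D, D->AD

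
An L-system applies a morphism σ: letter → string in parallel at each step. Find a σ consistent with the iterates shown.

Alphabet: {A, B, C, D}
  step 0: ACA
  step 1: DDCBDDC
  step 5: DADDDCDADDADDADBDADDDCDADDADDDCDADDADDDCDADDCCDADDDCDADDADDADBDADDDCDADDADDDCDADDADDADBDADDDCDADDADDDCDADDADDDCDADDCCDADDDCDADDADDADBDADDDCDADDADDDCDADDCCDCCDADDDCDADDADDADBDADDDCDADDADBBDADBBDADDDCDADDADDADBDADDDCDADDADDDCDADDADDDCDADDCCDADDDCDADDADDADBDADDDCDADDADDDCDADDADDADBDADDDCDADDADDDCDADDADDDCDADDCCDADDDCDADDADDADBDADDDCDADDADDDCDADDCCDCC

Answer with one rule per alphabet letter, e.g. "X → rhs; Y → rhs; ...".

  step 0 ⇒ step 1: ACA ⇒ DDC·B·DDC
    A ↦ DDC
    C ↦ B
    B ↦ DCC  (constrained at step 1)
    D ↦ DAD  (constrained at step 1)

A->DDC, B->DCC, C->B, D->DAD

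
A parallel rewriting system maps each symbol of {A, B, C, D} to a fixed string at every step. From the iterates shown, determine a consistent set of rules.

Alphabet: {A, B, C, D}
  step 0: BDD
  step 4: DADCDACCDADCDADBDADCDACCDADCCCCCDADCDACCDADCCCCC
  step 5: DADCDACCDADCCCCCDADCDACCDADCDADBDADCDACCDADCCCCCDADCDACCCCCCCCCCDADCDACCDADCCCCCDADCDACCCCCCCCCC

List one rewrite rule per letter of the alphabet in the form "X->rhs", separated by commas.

A->DC, B->DB, C->CC, D->DA

  step 4 ⇒ step 5: DADCDACCDADCDADBDADCDACCDADCCCCCDADCDACCDADCCCCC ⇒ DA·DC·DA·CC·DA·DC·CC·CC·DA·DC·DA·CC·DA·DC·DA·DB·DA·DC·DA·CC·DA·DC·CC·CC·DA·DC·DA·CC·CC·CC·CC·CC·DA·DC·DA·CC·DA·DC·CC·CC·DA·DC·DA·CC·CC·CC·CC·CC
    A ↦ DC
    B ↦ DB
    C ↦ CC
    D ↦ DA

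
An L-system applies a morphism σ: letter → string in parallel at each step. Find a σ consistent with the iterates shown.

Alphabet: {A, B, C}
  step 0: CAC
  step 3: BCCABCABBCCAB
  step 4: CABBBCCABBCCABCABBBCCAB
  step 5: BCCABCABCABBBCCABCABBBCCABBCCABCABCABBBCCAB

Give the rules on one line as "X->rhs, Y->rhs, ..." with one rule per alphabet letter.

A->C, B->CAB, C->B

  step 4 ⇒ step 5: CABBBCCABBCCABCABBBCCAB ⇒ B·C·CAB·CAB·CAB·B·B·C·CAB·CAB·B·B·C·CAB·B·C·CAB·CAB·CAB·B·B·C·CAB
    A ↦ C
    B ↦ CAB
    C ↦ B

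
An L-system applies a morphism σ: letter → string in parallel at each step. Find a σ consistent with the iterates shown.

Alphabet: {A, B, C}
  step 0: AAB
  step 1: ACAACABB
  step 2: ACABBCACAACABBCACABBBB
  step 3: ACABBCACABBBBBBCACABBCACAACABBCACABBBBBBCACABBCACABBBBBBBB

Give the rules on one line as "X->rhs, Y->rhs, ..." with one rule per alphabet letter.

A->ACA, B->BB, C->BBC

  step 2 ⇒ step 3: ACABBCACAACABBCACABBBB ⇒ ACA·BBC·ACA·BB·BB·BBC·ACA·BBC·ACA·ACA·BBC·ACA·BB·BB·BBC·ACA·BBC·ACA·BB·BB·BB·BB
    A ↦ ACA
    B ↦ BB
    C ↦ BBC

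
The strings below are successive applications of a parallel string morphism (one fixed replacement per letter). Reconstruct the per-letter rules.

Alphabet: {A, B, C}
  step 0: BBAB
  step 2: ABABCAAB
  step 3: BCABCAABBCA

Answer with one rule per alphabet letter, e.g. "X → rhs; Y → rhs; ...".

A->B, B->CA, C->A

  step 2 ⇒ step 3: ABABCAAB ⇒ B·CA·B·CA·A·B·B·CA
    A ↦ B
    B ↦ CA
    C ↦ A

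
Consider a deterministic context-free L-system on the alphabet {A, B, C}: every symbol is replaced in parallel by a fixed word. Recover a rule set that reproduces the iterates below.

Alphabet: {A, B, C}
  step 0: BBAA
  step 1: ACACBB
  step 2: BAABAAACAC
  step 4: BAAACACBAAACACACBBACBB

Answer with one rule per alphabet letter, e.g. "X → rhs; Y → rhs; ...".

  step 1 ⇒ step 2: ACACBB ⇒ B·AA·B·AA·AC·AC
    A ↦ B
    B ↦ AC
    C ↦ AA

A->B, B->AC, C->AA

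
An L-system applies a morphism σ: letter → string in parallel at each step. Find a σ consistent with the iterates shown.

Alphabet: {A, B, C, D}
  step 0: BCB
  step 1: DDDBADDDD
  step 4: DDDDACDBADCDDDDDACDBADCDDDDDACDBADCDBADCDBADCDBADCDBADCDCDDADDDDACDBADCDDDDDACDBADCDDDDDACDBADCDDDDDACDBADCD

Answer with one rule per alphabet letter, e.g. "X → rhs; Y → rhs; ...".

  step 0 ⇒ step 1: BCB ⇒ DDD·BAD·DDD
    B ↦ DDD
    C ↦ BAD
    A ↦ DA  (constrained at step 1)
    D ↦ CD  (constrained at step 1)

A->DA, B->DDD, C->BAD, D->CD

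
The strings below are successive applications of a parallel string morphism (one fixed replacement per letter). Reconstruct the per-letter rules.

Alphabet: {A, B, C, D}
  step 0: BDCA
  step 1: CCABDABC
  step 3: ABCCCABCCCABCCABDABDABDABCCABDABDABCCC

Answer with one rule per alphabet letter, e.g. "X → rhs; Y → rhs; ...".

A->ABC, B->C, C->ABD, D->C

  step 0 ⇒ step 1: BDCA ⇒ C·C·ABD·ABC
    A ↦ ABC
    B ↦ C
    C ↦ ABD
    D ↦ C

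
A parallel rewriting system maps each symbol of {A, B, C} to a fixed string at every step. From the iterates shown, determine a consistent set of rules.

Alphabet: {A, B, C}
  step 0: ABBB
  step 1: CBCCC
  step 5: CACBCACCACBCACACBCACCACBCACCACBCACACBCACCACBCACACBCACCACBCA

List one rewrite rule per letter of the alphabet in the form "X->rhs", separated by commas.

A->CB, B->C, C->CA

  step 0 ⇒ step 1: ABBB ⇒ CB·C·C·C
    A ↦ CB
    B ↦ C
    C ↦ CA  (constrained at step 1)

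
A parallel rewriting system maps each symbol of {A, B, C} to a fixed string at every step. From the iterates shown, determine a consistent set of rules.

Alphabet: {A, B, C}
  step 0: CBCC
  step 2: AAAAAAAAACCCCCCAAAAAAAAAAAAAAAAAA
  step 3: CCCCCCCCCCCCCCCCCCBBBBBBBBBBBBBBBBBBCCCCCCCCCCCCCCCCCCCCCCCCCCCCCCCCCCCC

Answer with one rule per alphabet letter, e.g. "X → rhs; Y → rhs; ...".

A->CC, B->AAA, C->BBB

  step 2 ⇒ step 3: AAAAAAAAACCCCCCAAAAAAAAAAAAAAAAAA ⇒ CC·CC·CC·CC·CC·CC·CC·CC·CC·BBB·BBB·BBB·BBB·BBB·BBB·CC·CC·CC·CC·CC·CC·CC·CC·CC·CC·CC·CC·CC·CC·CC·CC·CC·CC
    A ↦ CC
    C ↦ BBB
    B ↦ AAA  (constrained at step 0)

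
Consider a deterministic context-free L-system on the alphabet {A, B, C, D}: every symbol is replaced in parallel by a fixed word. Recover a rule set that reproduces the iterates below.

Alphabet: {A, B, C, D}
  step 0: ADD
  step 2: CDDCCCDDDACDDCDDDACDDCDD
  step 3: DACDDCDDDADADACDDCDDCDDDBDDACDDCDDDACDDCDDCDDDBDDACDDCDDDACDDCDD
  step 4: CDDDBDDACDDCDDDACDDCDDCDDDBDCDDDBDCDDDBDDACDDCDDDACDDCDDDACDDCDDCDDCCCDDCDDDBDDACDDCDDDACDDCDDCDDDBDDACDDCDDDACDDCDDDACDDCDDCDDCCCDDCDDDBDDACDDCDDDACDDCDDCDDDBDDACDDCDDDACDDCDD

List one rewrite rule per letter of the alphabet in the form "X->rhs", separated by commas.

  step 3 ⇒ step 4: DACDDCDDDADADACDDCDDCDDDBDDACDDCDDDACDDCDDCDDDBDDACDDCDDDACDDCDD ⇒ CDD·DBD·DA·CDD·CDD·DA·CDD·CDD·CDD·DBD·CDD·DBD·CDD·DBD·DA·CDD·CDD·DA·CDD·CDD·DA·CDD·CDD·CDD·CC·CDD·CDD·DBD·DA·CDD·CDD·DA·CDD·CDD·CDD·DBD·DA·CDD·CDD·DA·CDD·CDD·DA·CDD·CDD·CDD·CC·CDD·CDD·DBD·DA·CDD·CDD·DA·CDD·CDD·CDD·DBD·DA·CDD·CDD·DA·CDD·CDD
    A ↦ DBD
    B ↦ CC
    C ↦ DA
    D ↦ CDD

A->DBD, B->CC, C->DA, D->CDD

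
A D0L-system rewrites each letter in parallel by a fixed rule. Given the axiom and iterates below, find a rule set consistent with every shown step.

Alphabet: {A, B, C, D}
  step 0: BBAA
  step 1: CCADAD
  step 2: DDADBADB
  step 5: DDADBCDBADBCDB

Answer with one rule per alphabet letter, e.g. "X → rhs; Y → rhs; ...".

A->AD, B->C, C->D, D->B

  step 1 ⇒ step 2: CCADAD ⇒ D·D·AD·B·AD·B
    A ↦ AD
    C ↦ D
    D ↦ B
  step 0 ⇒ step 1: BBAA ⇒ C·C·AD·AD
    B ↦ C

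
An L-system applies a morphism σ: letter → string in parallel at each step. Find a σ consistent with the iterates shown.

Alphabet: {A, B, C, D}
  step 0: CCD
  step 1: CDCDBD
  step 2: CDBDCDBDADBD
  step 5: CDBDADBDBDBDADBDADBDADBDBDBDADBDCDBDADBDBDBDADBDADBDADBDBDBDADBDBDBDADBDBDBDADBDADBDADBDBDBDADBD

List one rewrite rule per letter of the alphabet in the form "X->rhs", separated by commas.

A->BD, B->AD, C->CD, D->BD

  step 1 ⇒ step 2: CDCDBD ⇒ CD·BD·CD·BD·AD·BD
    B ↦ AD
    C ↦ CD
    D ↦ BD
    A ↦ BD  (constrained at step 2)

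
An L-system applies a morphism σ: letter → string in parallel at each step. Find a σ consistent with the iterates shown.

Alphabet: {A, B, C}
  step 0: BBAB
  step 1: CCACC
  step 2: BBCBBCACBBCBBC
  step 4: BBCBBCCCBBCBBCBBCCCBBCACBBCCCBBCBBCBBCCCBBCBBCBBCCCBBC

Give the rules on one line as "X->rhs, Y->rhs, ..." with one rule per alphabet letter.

A->AC, B->C, C->BBC

  step 1 ⇒ step 2: CCACC ⇒ BBC·BBC·AC·BBC·BBC
    A ↦ AC
    C ↦ BBC
  step 0 ⇒ step 1: BBAB ⇒ C·C·AC·C
    B ↦ C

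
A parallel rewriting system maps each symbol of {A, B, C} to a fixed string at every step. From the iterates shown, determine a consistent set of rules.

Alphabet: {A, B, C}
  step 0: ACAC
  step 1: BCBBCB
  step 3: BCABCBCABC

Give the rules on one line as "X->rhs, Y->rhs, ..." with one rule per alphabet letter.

A->BC, B->A, C->B

  step 0 ⇒ step 1: ACAC ⇒ BC·B·BC·B
    A ↦ BC
    C ↦ B
    B ↦ A  (constrained at step 1)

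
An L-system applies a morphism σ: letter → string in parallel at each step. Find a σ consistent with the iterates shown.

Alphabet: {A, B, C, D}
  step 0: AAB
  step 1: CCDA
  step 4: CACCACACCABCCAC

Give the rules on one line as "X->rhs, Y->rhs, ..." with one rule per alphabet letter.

A->C, B->DA, C->CA, D->B

  step 0 ⇒ step 1: AAB ⇒ C·C·DA
    A ↦ C
    B ↦ DA
    C ↦ CA  (constrained at step 1)
    D ↦ B  (constrained at step 1)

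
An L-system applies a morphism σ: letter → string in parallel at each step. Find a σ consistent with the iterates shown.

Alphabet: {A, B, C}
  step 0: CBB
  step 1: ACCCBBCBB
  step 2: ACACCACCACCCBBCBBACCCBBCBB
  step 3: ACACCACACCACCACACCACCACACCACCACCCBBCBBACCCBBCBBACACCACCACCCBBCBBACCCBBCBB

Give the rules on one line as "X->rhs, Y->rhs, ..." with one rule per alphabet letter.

A->AC, B->CBB, C->ACC

  step 2 ⇒ step 3: ACACCACCACCCBBCBBACCCBBCBB ⇒ AC·ACC·AC·ACC·ACC·AC·ACC·ACC·AC·ACC·ACC·ACC·CBB·CBB·ACC·CBB·CBB·AC·ACC·ACC·ACC·CBB·CBB·ACC·CBB·CBB
    A ↦ AC
    B ↦ CBB
    C ↦ ACC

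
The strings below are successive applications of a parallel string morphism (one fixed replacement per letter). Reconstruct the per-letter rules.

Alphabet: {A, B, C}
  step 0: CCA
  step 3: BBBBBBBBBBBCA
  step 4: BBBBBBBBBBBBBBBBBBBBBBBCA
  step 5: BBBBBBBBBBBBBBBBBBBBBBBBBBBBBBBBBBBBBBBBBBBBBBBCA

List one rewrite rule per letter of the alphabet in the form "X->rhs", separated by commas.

A->CA, B->BB, C->B

  step 4 ⇒ step 5: BBBBBBBBBBBBBBBBBBBBBBBCA ⇒ BB·BB·BB·BB·BB·BB·BB·BB·BB·BB·BB·BB·BB·BB·BB·BB·BB·BB·BB·BB·BB·BB·BB·B·CA
    A ↦ CA
    B ↦ BB
    C ↦ B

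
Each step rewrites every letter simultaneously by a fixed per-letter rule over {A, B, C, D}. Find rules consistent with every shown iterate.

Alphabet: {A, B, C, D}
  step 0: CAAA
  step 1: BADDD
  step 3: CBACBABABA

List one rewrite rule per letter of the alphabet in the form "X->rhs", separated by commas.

A->D, B->DC, C->BA, D->C

  step 0 ⇒ step 1: CAAA ⇒ BA·D·D·D
    A ↦ D
    C ↦ BA
    B ↦ DC  (constrained at step 1)
    D ↦ C  (constrained at step 1)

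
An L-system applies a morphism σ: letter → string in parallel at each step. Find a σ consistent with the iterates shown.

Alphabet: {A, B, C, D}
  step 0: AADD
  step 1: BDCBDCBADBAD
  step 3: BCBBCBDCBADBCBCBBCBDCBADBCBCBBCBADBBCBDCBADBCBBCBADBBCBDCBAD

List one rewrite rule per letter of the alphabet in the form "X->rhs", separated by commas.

A->BDC, B->BC, C->B, D->BAD

  step 0 ⇒ step 1: AADD ⇒ BDC·BDC·BAD·BAD
    A ↦ BDC
    D ↦ BAD
    B ↦ BC  (constrained at step 1)
    C ↦ B  (constrained at step 1)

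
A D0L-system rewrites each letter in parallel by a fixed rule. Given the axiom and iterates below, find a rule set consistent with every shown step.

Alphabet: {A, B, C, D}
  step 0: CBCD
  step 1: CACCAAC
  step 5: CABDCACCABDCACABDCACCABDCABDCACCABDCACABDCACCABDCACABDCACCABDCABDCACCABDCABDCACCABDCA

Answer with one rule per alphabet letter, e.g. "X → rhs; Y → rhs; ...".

  step 0 ⇒ step 1: CBCD ⇒ CA·C·CA·AC
    B ↦ C
    C ↦ CA
    D ↦ AC
    A ↦ BD  (constrained at step 1)

A->BD, B->C, C->CA, D->AC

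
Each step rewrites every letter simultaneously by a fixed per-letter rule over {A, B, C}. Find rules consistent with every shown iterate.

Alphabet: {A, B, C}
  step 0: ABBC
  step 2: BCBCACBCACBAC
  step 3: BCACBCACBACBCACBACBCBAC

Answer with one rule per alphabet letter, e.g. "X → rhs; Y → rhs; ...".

A->B, B->BC, C->AC

  step 2 ⇒ step 3: BCBCACBCACBAC ⇒ BC·AC·BC·AC·B·AC·BC·AC·B·AC·BC·B·AC
    A ↦ B
    B ↦ BC
    C ↦ AC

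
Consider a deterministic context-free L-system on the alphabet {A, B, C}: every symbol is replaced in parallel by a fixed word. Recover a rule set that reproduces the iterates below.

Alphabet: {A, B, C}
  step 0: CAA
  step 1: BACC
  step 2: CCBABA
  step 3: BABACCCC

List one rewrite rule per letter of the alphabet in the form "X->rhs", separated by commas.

  step 2 ⇒ step 3: CCBABA ⇒ BA·BA·C·C·C·C
    A ↦ C
    B ↦ C
    C ↦ BA

A->C, B->C, C->BA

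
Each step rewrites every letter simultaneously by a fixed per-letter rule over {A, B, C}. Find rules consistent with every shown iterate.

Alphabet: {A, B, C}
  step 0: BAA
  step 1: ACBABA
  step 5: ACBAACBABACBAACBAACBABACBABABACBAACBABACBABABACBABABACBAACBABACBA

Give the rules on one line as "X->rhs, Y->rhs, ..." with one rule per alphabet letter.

  step 0 ⇒ step 1: BAA ⇒ AC·BA·BA
    A ↦ BA
    B ↦ AC
    C ↦ B  (constrained at step 1)

A->BA, B->AC, C->B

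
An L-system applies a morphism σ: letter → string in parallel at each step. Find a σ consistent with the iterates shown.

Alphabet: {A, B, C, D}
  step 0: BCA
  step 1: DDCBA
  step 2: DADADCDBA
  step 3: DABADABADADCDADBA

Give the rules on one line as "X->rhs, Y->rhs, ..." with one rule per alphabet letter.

  step 2 ⇒ step 3: DADADCDBA ⇒ DA·BA·DA·BA·DA·DC·DA·D·BA
    A ↦ BA
    B ↦ D
    C ↦ DC
    D ↦ DA

A->BA, B->D, C->DC, D->DA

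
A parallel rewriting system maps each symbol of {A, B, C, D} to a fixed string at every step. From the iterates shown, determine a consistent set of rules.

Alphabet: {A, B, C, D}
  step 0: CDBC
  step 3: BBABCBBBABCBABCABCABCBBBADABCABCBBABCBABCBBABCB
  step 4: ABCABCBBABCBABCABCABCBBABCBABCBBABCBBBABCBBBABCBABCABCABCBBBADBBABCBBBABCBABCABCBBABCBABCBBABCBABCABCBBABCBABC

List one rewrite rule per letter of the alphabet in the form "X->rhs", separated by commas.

A->BB, B->ABC, C->B, D->BAD

  step 3 ⇒ step 4: BBABCBBBABCBABCABCABCBBBADABCABCBBABCBABCBBABCB ⇒ ABC·ABC·BB·ABC·B·ABC·ABC·ABC·BB·ABC·B·ABC·BB·ABC·B·BB·ABC·B·BB·ABC·B·ABC·ABC·ABC·BB·BAD·BB·ABC·B·BB·ABC·B·ABC·ABC·BB·ABC·B·ABC·BB·ABC·B·ABC·ABC·BB·ABC·B·ABC
    A ↦ BB
    B ↦ ABC
    C ↦ B
    D ↦ BAD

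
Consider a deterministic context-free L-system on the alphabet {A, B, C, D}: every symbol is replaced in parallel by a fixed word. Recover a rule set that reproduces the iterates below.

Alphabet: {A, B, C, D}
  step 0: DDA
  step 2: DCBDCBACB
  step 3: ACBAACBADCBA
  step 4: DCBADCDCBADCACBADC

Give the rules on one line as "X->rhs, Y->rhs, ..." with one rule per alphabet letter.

A->DC, B->A, C->B, D->AC

  step 3 ⇒ step 4: ACBAACBADCBA ⇒ DC·B·A·DC·DC·B·A·DC·AC·B·A·DC
    A ↦ DC
    B ↦ A
    C ↦ B
    D ↦ AC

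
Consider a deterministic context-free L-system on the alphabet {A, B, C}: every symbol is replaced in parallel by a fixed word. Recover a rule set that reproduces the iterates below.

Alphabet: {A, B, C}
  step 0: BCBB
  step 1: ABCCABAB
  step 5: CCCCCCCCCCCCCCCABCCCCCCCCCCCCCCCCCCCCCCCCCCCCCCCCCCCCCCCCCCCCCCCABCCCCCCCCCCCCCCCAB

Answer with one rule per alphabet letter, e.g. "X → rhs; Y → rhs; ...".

A->C, B->AB, C->CC

  step 0 ⇒ step 1: BCBB ⇒ AB·CC·AB·AB
    B ↦ AB
    C ↦ CC
    A ↦ C  (constrained at step 1)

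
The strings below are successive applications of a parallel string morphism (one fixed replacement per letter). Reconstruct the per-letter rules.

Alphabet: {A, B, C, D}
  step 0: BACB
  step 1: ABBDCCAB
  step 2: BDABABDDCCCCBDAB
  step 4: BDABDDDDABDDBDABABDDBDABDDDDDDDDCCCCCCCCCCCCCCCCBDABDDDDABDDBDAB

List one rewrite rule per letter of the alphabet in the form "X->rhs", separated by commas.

A->BD, B->AB, C->CC, D->DD

  step 1 ⇒ step 2: ABBDCCAB ⇒ BD·AB·AB·DD·CC·CC·BD·AB
    A ↦ BD
    B ↦ AB
    C ↦ CC
    D ↦ DD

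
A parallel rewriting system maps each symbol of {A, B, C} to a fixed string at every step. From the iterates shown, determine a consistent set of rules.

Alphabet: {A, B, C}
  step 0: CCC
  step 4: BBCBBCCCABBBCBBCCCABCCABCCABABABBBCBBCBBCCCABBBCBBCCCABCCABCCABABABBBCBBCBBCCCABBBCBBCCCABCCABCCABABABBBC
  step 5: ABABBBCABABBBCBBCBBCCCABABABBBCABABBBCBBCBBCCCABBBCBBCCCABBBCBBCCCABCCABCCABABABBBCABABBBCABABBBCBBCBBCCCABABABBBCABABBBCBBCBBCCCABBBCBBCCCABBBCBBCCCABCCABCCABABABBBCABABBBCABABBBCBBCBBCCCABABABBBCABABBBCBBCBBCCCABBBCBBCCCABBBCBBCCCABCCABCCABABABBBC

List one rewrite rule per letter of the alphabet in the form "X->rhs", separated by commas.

  step 4 ⇒ step 5: BBCBBCCCABBBCBBCCCABCCABCCABABABBBCBBCBBCCCABBBCBBCCCABCCABCCABABABBBCBBCBBCCCABBBCBBCCCABCCABCCABABABBBC ⇒ AB·AB·BBC·AB·AB·BBC·BBC·BBC·CC·AB·AB·AB·BBC·AB·AB·BBC·BBC·BBC·CC·AB·BBC·BBC·CC·AB·BBC·BBC·CC·AB·CC·AB·CC·AB·AB·AB·BBC·AB·AB·BBC·AB·AB·BBC·BBC·BBC·CC·AB·AB·AB·BBC·AB·AB·BBC·BBC·BBC·CC·AB·BBC·BBC·CC·AB·BBC·BBC·CC·AB·CC·AB·CC·AB·AB·AB·BBC·AB·AB·BBC·AB·AB·BBC·BBC·BBC·CC·AB·AB·AB·BBC·AB·AB·BBC·BBC·BBC·CC·AB·BBC·BBC·CC·AB·BBC·BBC·CC·AB·CC·AB·CC·AB·AB·AB·BBC
    A ↦ CC
    B ↦ AB
    C ↦ BBC

A->CC, B->AB, C->BBC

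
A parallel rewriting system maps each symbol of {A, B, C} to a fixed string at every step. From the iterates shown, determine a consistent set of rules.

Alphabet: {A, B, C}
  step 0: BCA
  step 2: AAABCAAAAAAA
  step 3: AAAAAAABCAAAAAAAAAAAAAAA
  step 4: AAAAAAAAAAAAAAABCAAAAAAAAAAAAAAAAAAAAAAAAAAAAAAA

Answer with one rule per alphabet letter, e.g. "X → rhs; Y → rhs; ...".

  step 3 ⇒ step 4: AAAAAAABCAAAAAAAAAAAAAAA ⇒ AA·AA·AA·AA·AA·AA·AA·ABC·A·AA·AA·AA·AA·AA·AA·AA·AA·AA·AA·AA·AA·AA·AA·AA
    A ↦ AA
    B ↦ ABC
    C ↦ A

A->AA, B->ABC, C->A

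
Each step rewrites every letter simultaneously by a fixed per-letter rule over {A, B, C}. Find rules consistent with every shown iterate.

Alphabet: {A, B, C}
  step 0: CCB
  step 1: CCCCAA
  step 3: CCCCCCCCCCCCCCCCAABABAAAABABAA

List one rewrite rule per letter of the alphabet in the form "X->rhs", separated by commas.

A->BAB, B->AA, C->CC

  step 0 ⇒ step 1: CCB ⇒ CC·CC·AA
    B ↦ AA
    C ↦ CC
    A ↦ BAB  (constrained at step 1)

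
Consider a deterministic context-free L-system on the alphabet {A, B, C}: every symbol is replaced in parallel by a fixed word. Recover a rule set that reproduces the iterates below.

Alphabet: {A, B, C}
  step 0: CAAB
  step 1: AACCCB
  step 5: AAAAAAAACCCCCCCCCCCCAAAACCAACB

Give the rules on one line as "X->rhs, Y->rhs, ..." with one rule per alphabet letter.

A->C, B->CB, C->AA

  step 0 ⇒ step 1: CAAB ⇒ AA·C·C·CB
    A ↦ C
    B ↦ CB
    C ↦ AA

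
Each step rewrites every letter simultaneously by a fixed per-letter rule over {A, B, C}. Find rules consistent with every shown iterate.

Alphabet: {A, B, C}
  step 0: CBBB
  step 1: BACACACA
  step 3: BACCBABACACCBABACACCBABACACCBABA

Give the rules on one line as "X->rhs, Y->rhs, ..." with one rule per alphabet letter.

A->CC, B->CA, C->BA

  step 0 ⇒ step 1: CBBB ⇒ BA·CA·CA·CA
    B ↦ CA
    C ↦ BA
    A ↦ CC  (constrained at step 1)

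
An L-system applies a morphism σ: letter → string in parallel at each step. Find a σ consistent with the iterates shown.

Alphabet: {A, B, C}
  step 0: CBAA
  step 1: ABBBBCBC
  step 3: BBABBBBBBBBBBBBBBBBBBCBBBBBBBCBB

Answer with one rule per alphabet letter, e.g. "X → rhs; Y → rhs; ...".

A->BC, B->BB, C->AB

  step 0 ⇒ step 1: CBAA ⇒ AB·BB·BC·BC
    A ↦ BC
    B ↦ BB
    C ↦ AB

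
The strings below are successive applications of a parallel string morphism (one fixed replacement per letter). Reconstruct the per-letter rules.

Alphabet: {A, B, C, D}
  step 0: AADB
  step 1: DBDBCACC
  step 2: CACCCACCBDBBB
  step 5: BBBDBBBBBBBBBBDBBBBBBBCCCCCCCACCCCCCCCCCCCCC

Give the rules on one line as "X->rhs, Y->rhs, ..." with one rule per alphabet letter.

  step 1 ⇒ step 2: DBDBCACC ⇒ CA·CC·CA·CC·B·DB·B·B
    A ↦ DB
    B ↦ CC
    C ↦ B
    D ↦ CA

A->DB, B->CC, C->B, D->CA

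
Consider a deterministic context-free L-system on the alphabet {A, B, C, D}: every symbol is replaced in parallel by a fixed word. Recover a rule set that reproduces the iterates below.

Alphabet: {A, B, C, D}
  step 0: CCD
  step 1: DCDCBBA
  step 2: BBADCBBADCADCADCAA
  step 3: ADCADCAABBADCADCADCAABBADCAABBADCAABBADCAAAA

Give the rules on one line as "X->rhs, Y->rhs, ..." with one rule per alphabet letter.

A->AA, B->ADC, C->DC, D->BBA

  step 2 ⇒ step 3: BBADCBBADCADCADCAA ⇒ ADC·ADC·AA·BBA·DC·ADC·ADC·AA·BBA·DC·AA·BBA·DC·AA·BBA·DC·AA·AA
    A ↦ AA
    B ↦ ADC
    C ↦ DC
    D ↦ BBA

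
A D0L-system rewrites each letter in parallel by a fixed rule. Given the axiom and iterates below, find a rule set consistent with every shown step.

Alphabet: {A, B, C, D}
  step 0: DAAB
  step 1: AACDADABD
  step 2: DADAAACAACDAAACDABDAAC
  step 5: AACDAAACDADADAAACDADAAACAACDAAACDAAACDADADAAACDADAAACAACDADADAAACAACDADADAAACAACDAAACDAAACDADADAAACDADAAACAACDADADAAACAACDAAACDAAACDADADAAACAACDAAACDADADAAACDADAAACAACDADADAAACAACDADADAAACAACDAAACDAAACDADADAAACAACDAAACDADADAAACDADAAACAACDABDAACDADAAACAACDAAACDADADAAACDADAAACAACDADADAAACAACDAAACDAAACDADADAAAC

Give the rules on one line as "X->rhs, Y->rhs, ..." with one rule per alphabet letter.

  step 1 ⇒ step 2: AACDADABD ⇒ DA·DA·AAC·AAC·DA·AAC·DA·BD·AAC
    A ↦ DA
    B ↦ BD
    C ↦ AAC
    D ↦ AAC

A->DA, B->BD, C->AAC, D->AAC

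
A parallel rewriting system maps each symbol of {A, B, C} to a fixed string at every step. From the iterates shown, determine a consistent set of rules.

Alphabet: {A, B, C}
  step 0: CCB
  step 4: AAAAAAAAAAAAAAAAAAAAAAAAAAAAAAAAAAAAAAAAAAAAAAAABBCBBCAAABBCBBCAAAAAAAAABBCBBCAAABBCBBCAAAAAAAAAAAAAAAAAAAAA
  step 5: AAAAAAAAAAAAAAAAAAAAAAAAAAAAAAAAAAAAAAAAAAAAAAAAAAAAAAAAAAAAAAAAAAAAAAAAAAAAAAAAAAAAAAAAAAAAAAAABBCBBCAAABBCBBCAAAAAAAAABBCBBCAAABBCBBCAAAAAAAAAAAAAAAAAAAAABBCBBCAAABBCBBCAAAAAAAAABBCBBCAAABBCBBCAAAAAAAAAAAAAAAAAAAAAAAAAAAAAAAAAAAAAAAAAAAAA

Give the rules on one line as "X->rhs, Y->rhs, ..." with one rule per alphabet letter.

  step 4 ⇒ step 5: AAAAAAAAAAAAAAAAAAAAAAAAAAAAAAAAAAAAAAAAAAAAAAAABBCBBCAAABBCBBCAAAAAAAAABBCBBCAAABBCBBCAAAAAAAAAAAAAAAAAAAAA ⇒ AA·AA·AA·AA·AA·AA·AA·AA·AA·AA·AA·AA·AA·AA·AA·AA·AA·AA·AA·AA·AA·AA·AA·AA·AA·AA·AA·AA·AA·AA·AA·AA·AA·AA·AA·AA·AA·AA·AA·AA·AA·AA·AA·AA·AA·AA·AA·AA·BBC·BBC·AAA·BBC·BBC·AAA·AA·AA·AA·BBC·BBC·AAA·BBC·BBC·AAA·AA·AA·AA·AA·AA·AA·AA·AA·AA·BBC·BBC·AAA·BBC·BBC·AAA·AA·AA·AA·BBC·BBC·AAA·BBC·BBC·AAA·AA·AA·AA·AA·AA·AA·AA·AA·AA·AA·AA·AA·AA·AA·AA·AA·AA·AA·AA·AA·AA
    A ↦ AA
    B ↦ BBC
    C ↦ AAA

A->AA, B->BBC, C->AAA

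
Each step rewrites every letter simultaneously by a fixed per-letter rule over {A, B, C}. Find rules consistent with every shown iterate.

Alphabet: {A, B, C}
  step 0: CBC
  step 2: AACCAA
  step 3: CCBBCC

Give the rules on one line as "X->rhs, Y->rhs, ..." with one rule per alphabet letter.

A->C, B->AA, C->B

  step 2 ⇒ step 3: AACCAA ⇒ C·C·B·B·C·C
    A ↦ C
    C ↦ B
    B ↦ AA  (constrained at step 0)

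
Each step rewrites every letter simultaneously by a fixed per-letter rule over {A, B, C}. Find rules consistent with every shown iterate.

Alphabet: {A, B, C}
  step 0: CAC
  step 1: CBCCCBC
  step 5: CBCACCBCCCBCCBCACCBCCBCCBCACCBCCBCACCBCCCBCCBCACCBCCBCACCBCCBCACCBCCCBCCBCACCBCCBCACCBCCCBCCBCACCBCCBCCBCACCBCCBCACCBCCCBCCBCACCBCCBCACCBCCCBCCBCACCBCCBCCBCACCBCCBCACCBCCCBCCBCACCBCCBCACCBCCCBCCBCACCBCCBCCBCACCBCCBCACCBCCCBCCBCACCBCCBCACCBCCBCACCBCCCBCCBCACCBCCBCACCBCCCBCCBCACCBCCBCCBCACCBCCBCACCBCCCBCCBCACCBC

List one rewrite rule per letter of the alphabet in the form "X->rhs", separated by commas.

  step 0 ⇒ step 1: CAC ⇒ CBC·C·CBC
    A ↦ C
    C ↦ CBC
    B ↦ AC  (constrained at step 1)

A->C, B->AC, C->CBC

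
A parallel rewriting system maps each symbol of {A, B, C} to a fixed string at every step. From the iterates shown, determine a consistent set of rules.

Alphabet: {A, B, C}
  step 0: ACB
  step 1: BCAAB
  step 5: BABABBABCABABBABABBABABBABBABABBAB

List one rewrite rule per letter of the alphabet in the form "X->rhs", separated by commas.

A->B, B->AB, C->CA

  step 0 ⇒ step 1: ACB ⇒ B·CA·AB
    A ↦ B
    B ↦ AB
    C ↦ CA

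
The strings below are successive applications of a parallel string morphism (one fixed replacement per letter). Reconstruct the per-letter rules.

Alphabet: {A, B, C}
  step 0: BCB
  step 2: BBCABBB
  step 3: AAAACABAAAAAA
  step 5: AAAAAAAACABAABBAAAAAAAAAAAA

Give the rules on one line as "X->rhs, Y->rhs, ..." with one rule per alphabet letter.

  step 2 ⇒ step 3: BBCABBB ⇒ AA·AA·CA·B·AA·AA·AA
    A ↦ B
    B ↦ AA
    C ↦ CA

A->B, B->AA, C->CA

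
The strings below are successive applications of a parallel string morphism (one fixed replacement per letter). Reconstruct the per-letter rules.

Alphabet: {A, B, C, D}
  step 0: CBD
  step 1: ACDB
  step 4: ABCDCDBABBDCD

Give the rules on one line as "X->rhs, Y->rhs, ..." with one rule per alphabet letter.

A->BD, B->CD, C->A, D->B

  step 0 ⇒ step 1: CBD ⇒ A·CD·B
    B ↦ CD
    C ↦ A
    D ↦ B
    A ↦ BD  (constrained at step 1)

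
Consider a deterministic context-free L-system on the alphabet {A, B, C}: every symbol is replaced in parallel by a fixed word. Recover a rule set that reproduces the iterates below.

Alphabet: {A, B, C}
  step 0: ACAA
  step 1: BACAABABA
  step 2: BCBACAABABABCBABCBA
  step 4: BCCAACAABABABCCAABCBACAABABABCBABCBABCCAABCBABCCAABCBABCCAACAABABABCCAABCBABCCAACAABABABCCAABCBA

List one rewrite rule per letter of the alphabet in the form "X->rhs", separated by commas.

  step 1 ⇒ step 2: BACAABABA ⇒ BC·BA·CAA·BA·BA·BC·BA·BC·BA
    A ↦ BA
    B ↦ BC
    C ↦ CAA

A->BA, B->BC, C->CAA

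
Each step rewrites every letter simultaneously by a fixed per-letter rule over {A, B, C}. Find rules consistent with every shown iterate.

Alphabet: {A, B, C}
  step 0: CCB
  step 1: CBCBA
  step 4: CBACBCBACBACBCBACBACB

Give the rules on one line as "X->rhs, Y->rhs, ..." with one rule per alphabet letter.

A->CB, B->A, C->CB

  step 0 ⇒ step 1: CCB ⇒ CB·CB·A
    B ↦ A
    C ↦ CB
    A ↦ CB  (constrained at step 1)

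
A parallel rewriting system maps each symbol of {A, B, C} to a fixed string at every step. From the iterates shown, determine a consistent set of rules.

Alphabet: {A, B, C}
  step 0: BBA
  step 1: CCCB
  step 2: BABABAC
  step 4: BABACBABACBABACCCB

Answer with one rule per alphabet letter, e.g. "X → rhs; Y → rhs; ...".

A->CB, B->C, C->BA

  step 1 ⇒ step 2: CCCB ⇒ BA·BA·BA·C
    B ↦ C
    C ↦ BA
  step 0 ⇒ step 1: BBA ⇒ C·C·CB
    A ↦ CB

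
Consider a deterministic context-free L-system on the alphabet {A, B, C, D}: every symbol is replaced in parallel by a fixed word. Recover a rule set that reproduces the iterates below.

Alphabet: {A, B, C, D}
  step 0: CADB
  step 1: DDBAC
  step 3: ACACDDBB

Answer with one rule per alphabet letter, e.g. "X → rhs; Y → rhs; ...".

  step 0 ⇒ step 1: CADB ⇒ D·D·B·AC
    A ↦ D
    B ↦ AC
    C ↦ D
    D ↦ B

A->D, B->AC, C->D, D->B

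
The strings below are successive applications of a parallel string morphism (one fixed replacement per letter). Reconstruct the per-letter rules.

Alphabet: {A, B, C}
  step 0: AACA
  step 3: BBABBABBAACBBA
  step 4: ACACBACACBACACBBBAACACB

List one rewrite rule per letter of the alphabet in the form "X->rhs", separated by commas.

  step 3 ⇒ step 4: BBABBABBAACBBA ⇒ AC·AC·B·AC·AC·B·AC·AC·B·B·BA·AC·AC·B
    A ↦ B
    B ↦ AC
    C ↦ BA

A->B, B->AC, C->BA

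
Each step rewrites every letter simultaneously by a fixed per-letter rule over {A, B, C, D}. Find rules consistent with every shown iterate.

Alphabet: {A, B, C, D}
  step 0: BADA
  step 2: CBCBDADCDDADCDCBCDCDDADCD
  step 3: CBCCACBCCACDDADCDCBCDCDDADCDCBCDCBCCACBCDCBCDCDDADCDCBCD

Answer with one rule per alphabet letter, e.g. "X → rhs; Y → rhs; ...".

A->DAD, B->CCA, C->CB, D->CD

  step 2 ⇒ step 3: CBCBDADCDDADCDCBCDCDDADCD ⇒ CB·CCA·CB·CCA·CD·DAD·CD·CB·CD·CD·DAD·CD·CB·CD·CB·CCA·CB·CD·CB·CD·CD·DAD·CD·CB·CD
    A ↦ DAD
    B ↦ CCA
    C ↦ CB
    D ↦ CD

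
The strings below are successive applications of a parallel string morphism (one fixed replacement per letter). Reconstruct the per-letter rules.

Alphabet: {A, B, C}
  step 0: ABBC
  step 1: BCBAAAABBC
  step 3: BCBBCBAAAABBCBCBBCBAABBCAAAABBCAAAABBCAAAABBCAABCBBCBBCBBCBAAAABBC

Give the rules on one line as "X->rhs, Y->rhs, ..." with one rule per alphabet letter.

  step 0 ⇒ step 1: ABBC ⇒ BCB·AA·AA·BBC
    A ↦ BCB
    B ↦ AA
    C ↦ BBC

A->BCB, B->AA, C->BBC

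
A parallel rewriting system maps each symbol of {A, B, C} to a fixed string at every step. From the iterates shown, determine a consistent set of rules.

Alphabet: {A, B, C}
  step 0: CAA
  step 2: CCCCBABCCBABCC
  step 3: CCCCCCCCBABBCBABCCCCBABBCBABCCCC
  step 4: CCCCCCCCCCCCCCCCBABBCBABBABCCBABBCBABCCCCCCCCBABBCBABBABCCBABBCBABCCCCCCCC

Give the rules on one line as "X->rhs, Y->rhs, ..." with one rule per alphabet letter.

A->BC, B->BAB, C->CC

  step 3 ⇒ step 4: CCCCCCCCBABBCBABCCCCBABBCBABCCCC ⇒ CC·CC·CC·CC·CC·CC·CC·CC·BAB·BC·BAB·BAB·CC·BAB·BC·BAB·CC·CC·CC·CC·BAB·BC·BAB·BAB·CC·BAB·BC·BAB·CC·CC·CC·CC
    A ↦ BC
    B ↦ BAB
    C ↦ CC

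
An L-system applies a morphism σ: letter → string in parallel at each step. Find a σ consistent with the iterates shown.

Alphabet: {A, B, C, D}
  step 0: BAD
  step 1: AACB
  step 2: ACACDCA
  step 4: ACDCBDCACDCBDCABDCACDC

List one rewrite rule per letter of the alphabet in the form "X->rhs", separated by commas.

A->AC, B->A, C->DC, D->B

  step 1 ⇒ step 2: AACB ⇒ AC·AC·DC·A
    A ↦ AC
    B ↦ A
    C ↦ DC
  step 0 ⇒ step 1: BAD ⇒ A·AC·B
    D ↦ B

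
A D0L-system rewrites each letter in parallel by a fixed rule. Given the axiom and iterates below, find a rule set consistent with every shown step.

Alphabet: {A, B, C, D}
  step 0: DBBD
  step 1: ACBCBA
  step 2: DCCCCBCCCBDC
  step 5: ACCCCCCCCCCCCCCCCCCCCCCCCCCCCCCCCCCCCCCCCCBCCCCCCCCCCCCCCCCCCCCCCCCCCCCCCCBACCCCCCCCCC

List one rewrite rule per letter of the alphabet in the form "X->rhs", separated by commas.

A->DC, B->CB, C->CC, D->A

  step 1 ⇒ step 2: ACBCBA ⇒ DC·CC·CB·CC·CB·DC
    A ↦ DC
    B ↦ CB
    C ↦ CC
  step 0 ⇒ step 1: DBBD ⇒ A·CB·CB·A
    D ↦ A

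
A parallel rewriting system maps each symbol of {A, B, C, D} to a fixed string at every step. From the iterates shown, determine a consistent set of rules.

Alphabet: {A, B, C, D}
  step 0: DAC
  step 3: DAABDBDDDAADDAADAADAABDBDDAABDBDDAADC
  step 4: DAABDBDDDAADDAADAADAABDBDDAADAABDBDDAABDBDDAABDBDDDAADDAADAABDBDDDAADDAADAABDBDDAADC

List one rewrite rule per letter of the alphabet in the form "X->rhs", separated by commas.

  step 3 ⇒ step 4: DAABDBDDDAADDAADAADAABDBDDAABDBDDAADC ⇒ DAA·BD·BD·D·DAA·D·DAA·DAA·DAA·BD·BD·DAA·DAA·BD·BD·DAA·BD·BD·DAA·BD·BD·D·DAA·D·DAA·DAA·BD·BD·D·DAA·D·DAA·DAA·BD·BD·DAA·DC
    A ↦ BD
    B ↦ D
    C ↦ DC
    D ↦ DAA

A->BD, B->D, C->DC, D->DAA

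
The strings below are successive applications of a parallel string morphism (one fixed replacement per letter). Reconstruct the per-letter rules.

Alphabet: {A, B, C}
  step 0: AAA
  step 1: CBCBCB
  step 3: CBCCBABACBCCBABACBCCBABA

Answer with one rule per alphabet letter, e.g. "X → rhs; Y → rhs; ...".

  step 0 ⇒ step 1: AAA ⇒ CB·CB·CB
    A ↦ CB
    B ↦ C  (constrained at step 1)
    C ↦ ABA  (constrained at step 1)

A->CB, B->C, C->ABA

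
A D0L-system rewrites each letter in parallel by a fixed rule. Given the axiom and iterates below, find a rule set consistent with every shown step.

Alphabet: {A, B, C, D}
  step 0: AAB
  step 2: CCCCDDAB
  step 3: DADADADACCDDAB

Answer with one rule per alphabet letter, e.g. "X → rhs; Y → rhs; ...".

A->DD, B->AB, C->DA, D->C

  step 2 ⇒ step 3: CCCCDDAB ⇒ DA·DA·DA·DA·C·C·DD·AB
    A ↦ DD
    B ↦ AB
    C ↦ DA
    D ↦ C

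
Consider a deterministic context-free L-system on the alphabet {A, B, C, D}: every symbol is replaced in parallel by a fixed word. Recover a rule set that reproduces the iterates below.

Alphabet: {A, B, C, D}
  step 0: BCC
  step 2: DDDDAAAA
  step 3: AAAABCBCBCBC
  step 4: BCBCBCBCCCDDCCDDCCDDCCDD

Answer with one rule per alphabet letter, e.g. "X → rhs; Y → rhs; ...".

A->BC, B->CC, C->DD, D->A

  step 3 ⇒ step 4: AAAABCBCBCBC ⇒ BC·BC·BC·BC·CC·DD·CC·DD·CC·DD·CC·DD
    A ↦ BC
    B ↦ CC
    C ↦ DD
  step 2 ⇒ step 3: DDDDAAAA ⇒ A·A·A·A·BC·BC·BC·BC
    D ↦ A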